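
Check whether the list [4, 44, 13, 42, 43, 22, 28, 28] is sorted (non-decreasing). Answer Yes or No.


Check consecutive pairs:
  4 <= 44? True
  44 <= 13? False
  13 <= 42? True
  42 <= 43? True
  43 <= 22? False
  22 <= 28? True
  28 <= 28? True
2 consecutive pair(s) are out of order, so the list is not sorted.
Final answer: No


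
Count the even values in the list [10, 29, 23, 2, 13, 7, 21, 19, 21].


Check each element:
  10 is even
  29 is odd
  23 is odd
  2 is even
  13 is odd
  7 is odd
  21 is odd
  19 is odd
  21 is odd
Evens: [10, 2]
Count of evens = 2
Final answer: 2


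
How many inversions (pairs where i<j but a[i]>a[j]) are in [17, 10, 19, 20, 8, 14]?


For each element, count the later elements that are smaller than it:
  17 (index 0): smaller elements after it = [10, 8, 14] -> 3
  10 (index 1): smaller elements after it = [8] -> 1
  19 (index 2): smaller elements after it = [8, 14] -> 2
  20 (index 3): smaller elements after it = [8, 14] -> 2
  8 (index 4): smaller elements after it = [] -> 0
Total inversions = 3 + 1 + 2 + 2 + 0 = 8
Final answer: 8


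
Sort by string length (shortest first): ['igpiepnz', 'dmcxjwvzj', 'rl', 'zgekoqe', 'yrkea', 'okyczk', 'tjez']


Compute lengths:
  'igpiepnz' has length 8
  'dmcxjwvzj' has length 9
  'rl' has length 2
  'zgekoqe' has length 7
  'yrkea' has length 5
  'okyczk' has length 6
  'tjez' has length 4
Lengths in increasing order: 2 < 4 < 5 < 6 < 7 < 8 < 9
Listing the words in that order gives the answer.
Final answer: ['rl', 'tjez', 'yrkea', 'okyczk', 'zgekoqe', 'igpiepnz', 'dmcxjwvzj']


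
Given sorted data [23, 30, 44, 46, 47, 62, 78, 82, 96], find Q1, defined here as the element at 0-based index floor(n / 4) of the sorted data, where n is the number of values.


The list has n = 9 elements.
Q1 index = floor(9 / 4) = floor(2.25) = 2
Counting from index 0 in the sorted data, the element at index 2 is 44.
Final answer: 44


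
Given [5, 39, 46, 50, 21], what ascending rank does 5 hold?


Sort ascending: [5, 21, 39, 46, 50]
Find 5 in the sorted list.
5 is at position 1 (1-indexed).
Final answer: 1


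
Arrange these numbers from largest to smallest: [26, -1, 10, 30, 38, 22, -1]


Original list: [26, -1, 10, 30, 38, 22, -1]
Repeatedly take the largest remaining element:
  Remaining [26, -1, 10, 30, 38, 22, -1] -> largest is 38
  Remaining [26, -1, 10, 30, 22, -1] -> largest is 30
  Remaining [26, -1, 10, 22, -1] -> largest is 26
  Remaining [-1, 10, 22, -1] -> largest is 22
  Remaining [-1, 10, -1] -> largest is 10
  Remaining [-1, -1] -> largest is -1
  Remaining [-1] -> largest is -1
Collecting the picks in order gives the descending list.
Final answer: [38, 30, 26, 22, 10, -1, -1]


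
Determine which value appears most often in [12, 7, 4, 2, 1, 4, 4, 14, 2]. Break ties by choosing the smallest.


Count the frequency of each value:
  1 appears 1 time(s)
  2 appears 2 time(s)
  4 appears 3 time(s)
  7 appears 1 time(s)
  12 appears 1 time(s)
  14 appears 1 time(s)
Maximum frequency is 3.
Only 4 reaches that frequency, so it is the mode.
Final answer: 4


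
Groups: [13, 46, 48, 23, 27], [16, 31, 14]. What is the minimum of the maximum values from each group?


Find max of each group:
  Group 1: [13, 46, 48, 23, 27] -> max = 48
  Group 2: [16, 31, 14] -> max = 31
Maxes: [48, 31]
Minimum of maxes = 31
Final answer: 31


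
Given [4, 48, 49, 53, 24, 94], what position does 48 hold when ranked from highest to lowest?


Sort descending: [94, 53, 49, 48, 24, 4]
Find 48 in the sorted list.
48 is at position 4.
Final answer: 4


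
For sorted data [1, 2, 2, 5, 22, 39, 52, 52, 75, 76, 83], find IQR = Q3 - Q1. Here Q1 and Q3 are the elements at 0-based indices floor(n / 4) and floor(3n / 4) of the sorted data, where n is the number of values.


The data has n = 11 elements.
Q1 index = floor(11 / 4) = floor(2.75) = 2; Q3 index = floor(3 * 11 / 4) = floor(8.25) = 8
Q1 = element at index 2 = 2
Q3 = element at index 8 = 75
IQR = 75 - 2 = 73
Final answer: 73


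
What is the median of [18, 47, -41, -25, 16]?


First, sort the list: [-41, -25, 16, 18, 47]
The list has 5 elements (odd count).
The middle index is 2 (0-based), and the element there is 16.
Final answer: 16


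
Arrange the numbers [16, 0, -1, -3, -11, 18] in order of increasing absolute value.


Compute absolute values:
  |16| = 16
  |0| = 0
  |-1| = 1
  |-3| = 3
  |-11| = 11
  |18| = 18
Absolute values in increasing order: 0 < 1 < 3 < 11 < 16 < 18
Listing the original numbers in that order gives the answer.
Final answer: [0, -1, -3, -11, 16, 18]


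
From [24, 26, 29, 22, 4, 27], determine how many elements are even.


Check each element:
  24 is even
  26 is even
  29 is odd
  22 is even
  4 is even
  27 is odd
Evens: [24, 26, 22, 4]
Count of evens = 4
Final answer: 4


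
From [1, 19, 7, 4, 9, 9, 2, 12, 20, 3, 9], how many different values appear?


List all unique values:
Distinct values: [1, 2, 3, 4, 7, 9, 12, 19, 20]
Count = 9
Final answer: 9


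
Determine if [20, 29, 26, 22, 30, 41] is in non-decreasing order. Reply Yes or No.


Check consecutive pairs:
  20 <= 29? True
  29 <= 26? False
  26 <= 22? False
  22 <= 30? True
  30 <= 41? True
2 consecutive pair(s) are out of order, so the list is not sorted.
Final answer: No


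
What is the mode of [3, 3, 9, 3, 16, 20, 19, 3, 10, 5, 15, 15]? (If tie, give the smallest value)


Count the frequency of each value:
  3 appears 4 time(s)
  5 appears 1 time(s)
  9 appears 1 time(s)
  10 appears 1 time(s)
  15 appears 2 time(s)
  16 appears 1 time(s)
  19 appears 1 time(s)
  20 appears 1 time(s)
Maximum frequency is 4.
Only 3 reaches that frequency, so it is the mode.
Final answer: 3


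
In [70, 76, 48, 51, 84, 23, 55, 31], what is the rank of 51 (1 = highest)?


Sort descending: [84, 76, 70, 55, 51, 48, 31, 23]
Find 51 in the sorted list.
51 is at position 5.
Final answer: 5


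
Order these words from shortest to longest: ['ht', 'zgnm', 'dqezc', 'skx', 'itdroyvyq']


Compute lengths:
  'ht' has length 2
  'zgnm' has length 4
  'dqezc' has length 5
  'skx' has length 3
  'itdroyvyq' has length 9
Lengths in increasing order: 2 < 3 < 4 < 5 < 9
Listing the words in that order gives the answer.
Final answer: ['ht', 'skx', 'zgnm', 'dqezc', 'itdroyvyq']


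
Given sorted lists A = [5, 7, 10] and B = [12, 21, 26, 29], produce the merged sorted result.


List A: [5, 7, 10]
List B: [12, 21, 26, 29]
Repeatedly compare the front elements and take the smaller:
  5 vs 12 -> take 5
  7 vs 12 -> take 7
  10 vs 12 -> take 10
  A is exhausted; append the rest of B: [12, 21, 26, 29]
Final answer: [5, 7, 10, 12, 21, 26, 29]


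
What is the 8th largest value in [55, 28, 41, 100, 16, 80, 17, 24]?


Sort descending: [100, 80, 55, 41, 28, 24, 17, 16]
The 8th element (1-indexed) is at index 7.
Value = 16
Final answer: 16


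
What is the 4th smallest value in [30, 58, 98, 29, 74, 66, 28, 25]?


Sort ascending: [25, 28, 29, 30, 58, 66, 74, 98]
The 4th element (1-indexed) is at index 3.
Value = 30
Final answer: 30


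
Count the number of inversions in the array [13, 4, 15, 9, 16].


For each element, count the later elements that are smaller than it:
  13 (index 0): smaller elements after it = [4, 9] -> 2
  4 (index 1): smaller elements after it = [] -> 0
  15 (index 2): smaller elements after it = [9] -> 1
  9 (index 3): smaller elements after it = [] -> 0
Total inversions = 2 + 0 + 1 + 0 = 3
Final answer: 3


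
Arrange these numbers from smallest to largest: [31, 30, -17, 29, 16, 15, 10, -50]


Original list: [31, 30, -17, 29, 16, 15, 10, -50]
Repeatedly take the smallest remaining element:
  Remaining [31, 30, -17, 29, 16, 15, 10, -50] -> smallest is -50
  Remaining [31, 30, -17, 29, 16, 15, 10] -> smallest is -17
  Remaining [31, 30, 29, 16, 15, 10] -> smallest is 10
  Remaining [31, 30, 29, 16, 15] -> smallest is 15
  Remaining [31, 30, 29, 16] -> smallest is 16
  Remaining [31, 30, 29] -> smallest is 29
  Remaining [31, 30] -> smallest is 30
  Remaining [31] -> smallest is 31
Collecting the picks in order gives the sorted list.
Final answer: [-50, -17, 10, 15, 16, 29, 30, 31]


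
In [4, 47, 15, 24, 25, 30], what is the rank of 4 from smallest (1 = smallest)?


Sort ascending: [4, 15, 24, 25, 30, 47]
Find 4 in the sorted list.
4 is at position 1 (1-indexed).
Final answer: 1


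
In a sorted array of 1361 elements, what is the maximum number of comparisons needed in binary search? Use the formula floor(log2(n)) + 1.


Binary search halves the search space each step.
Maximum comparisons = floor(log2(1361)) + 1
log2(1361) = 10.4105
floor(log2(1361)) = 10, so 10 + 1 = 11
Final answer: 11


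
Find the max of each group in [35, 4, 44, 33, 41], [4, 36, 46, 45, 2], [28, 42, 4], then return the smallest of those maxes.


Find max of each group:
  Group 1: [35, 4, 44, 33, 41] -> max = 44
  Group 2: [4, 36, 46, 45, 2] -> max = 46
  Group 3: [28, 42, 4] -> max = 42
Maxes: [44, 46, 42]
Minimum of maxes = 42
Final answer: 42


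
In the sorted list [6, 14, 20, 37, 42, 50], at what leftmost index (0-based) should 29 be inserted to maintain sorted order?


List is sorted: [6, 14, 20, 37, 42, 50]
We need the leftmost position where 29 can be inserted, i.e. the first index whose element is >= 29 (or the end of the list if none is).
Binary search with low=0, high=6 (0-based indices):
  low=0, high=6, mid=3: a[3]=37 >= 29, so high = 3
  low=0, high=3, mid=1: a[1]=14 < 29, so low = 2
  low=2, high=3, mid=2: a[2]=20 < 29, so low = 3
Now low = high = 3, so the insertion index is 3.
Final answer: 3


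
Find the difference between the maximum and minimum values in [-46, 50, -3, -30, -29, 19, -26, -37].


Maximum value: 50
Minimum value: -46
Range = 50 - (-46) = 96
Final answer: 96


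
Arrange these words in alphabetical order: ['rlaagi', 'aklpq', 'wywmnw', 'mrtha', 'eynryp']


Compare strings character by character (the first differing letter decides):
  'aklpq' < 'eynryp' since 'a' < 'e' at position 1
  'eynryp' < 'mrtha' since 'e' < 'm' at position 1
  'mrtha' < 'rlaagi' since 'm' < 'r' at position 1
  'rlaagi' < 'wywmnw' since 'r' < 'w' at position 1
Chaining these comparisons gives the alphabetical order.
Final answer: ['aklpq', 'eynryp', 'mrtha', 'rlaagi', 'wywmnw']


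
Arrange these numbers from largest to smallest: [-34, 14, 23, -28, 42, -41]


Original list: [-34, 14, 23, -28, 42, -41]
Repeatedly take the largest remaining element:
  Remaining [-34, 14, 23, -28, 42, -41] -> largest is 42
  Remaining [-34, 14, 23, -28, -41] -> largest is 23
  Remaining [-34, 14, -28, -41] -> largest is 14
  Remaining [-34, -28, -41] -> largest is -28
  Remaining [-34, -41] -> largest is -34
  Remaining [-41] -> largest is -41
Collecting the picks in order gives the descending list.
Final answer: [42, 23, 14, -28, -34, -41]


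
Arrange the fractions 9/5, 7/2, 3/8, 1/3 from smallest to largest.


Convert to decimal for comparison:
  9/5 = 1.8
  7/2 = 3.5
  3/8 = 0.375
  1/3 = 0.3333
Decimals in increasing order: 0.3333 < 0.375 < 1.8 < 3.5
Writing each back as its fraction gives the sorted order.
Final answer: 1/3, 3/8, 9/5, 7/2


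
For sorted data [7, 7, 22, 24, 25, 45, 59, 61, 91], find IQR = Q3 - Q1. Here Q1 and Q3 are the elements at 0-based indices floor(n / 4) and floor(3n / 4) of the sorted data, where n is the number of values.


The data has n = 9 elements.
Q1 index = floor(9 / 4) = floor(2.25) = 2; Q3 index = floor(3 * 9 / 4) = floor(6.75) = 6
Q1 = element at index 2 = 22
Q3 = element at index 6 = 59
IQR = 59 - 22 = 37
Final answer: 37


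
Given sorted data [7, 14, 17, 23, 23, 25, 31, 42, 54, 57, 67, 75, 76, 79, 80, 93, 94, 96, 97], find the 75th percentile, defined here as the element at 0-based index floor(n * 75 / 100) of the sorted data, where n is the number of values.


The dataset has n = 19 elements.
Index = floor(19 * 75 / 100) = floor(1425 / 100) = floor(14.25) = 14
Counting from index 0 in the sorted data, the element at index 14 is 80.
Final answer: 80


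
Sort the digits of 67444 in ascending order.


The number 67444 has digits: 6, 7, 4, 4, 4
Sorted: 4, 4, 4, 6, 7
Joining the sorted digits gives the result.
Final answer: 44467


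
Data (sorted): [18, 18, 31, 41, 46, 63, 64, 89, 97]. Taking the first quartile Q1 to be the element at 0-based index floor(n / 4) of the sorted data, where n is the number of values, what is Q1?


The list has n = 9 elements.
Q1 index = floor(9 / 4) = floor(2.25) = 2
Counting from index 0 in the sorted data, the element at index 2 is 31.
Final answer: 31


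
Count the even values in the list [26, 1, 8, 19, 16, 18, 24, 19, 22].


Check each element:
  26 is even
  1 is odd
  8 is even
  19 is odd
  16 is even
  18 is even
  24 is even
  19 is odd
  22 is even
Evens: [26, 8, 16, 18, 24, 22]
Count of evens = 6
Final answer: 6


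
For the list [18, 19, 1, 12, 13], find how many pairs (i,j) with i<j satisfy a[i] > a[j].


For each element, count the later elements that are smaller than it:
  18 (index 0): smaller elements after it = [1, 12, 13] -> 3
  19 (index 1): smaller elements after it = [1, 12, 13] -> 3
  1 (index 2): smaller elements after it = [] -> 0
  12 (index 3): smaller elements after it = [] -> 0
Total inversions = 3 + 3 + 0 + 0 = 6
Final answer: 6


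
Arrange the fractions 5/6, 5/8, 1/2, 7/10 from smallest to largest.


Convert to decimal for comparison:
  5/6 = 0.8333
  5/8 = 0.625
  1/2 = 0.5
  7/10 = 0.7
Decimals in increasing order: 0.5 < 0.625 < 0.7 < 0.8333
Writing each back as its fraction gives the sorted order.
Final answer: 1/2, 5/8, 7/10, 5/6


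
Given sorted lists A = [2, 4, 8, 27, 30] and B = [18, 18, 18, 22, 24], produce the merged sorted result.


List A: [2, 4, 8, 27, 30]
List B: [18, 18, 18, 22, 24]
Repeatedly compare the front elements and take the smaller:
  2 vs 18 -> take 2
  4 vs 18 -> take 4
  8 vs 18 -> take 8
  27 vs 18 -> take 18
  27 vs 18 -> take 18
  27 vs 18 -> take 18
  27 vs 22 -> take 22
  27 vs 24 -> take 24
  B is exhausted; append the rest of A: [27, 30]
Final answer: [2, 4, 8, 18, 18, 18, 22, 24, 27, 30]


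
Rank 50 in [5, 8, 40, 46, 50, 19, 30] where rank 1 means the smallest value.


Sort ascending: [5, 8, 19, 30, 40, 46, 50]
Find 50 in the sorted list.
50 is at position 7 (1-indexed).
Final answer: 7


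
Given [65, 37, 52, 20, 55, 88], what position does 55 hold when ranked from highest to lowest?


Sort descending: [88, 65, 55, 52, 37, 20]
Find 55 in the sorted list.
55 is at position 3.
Final answer: 3


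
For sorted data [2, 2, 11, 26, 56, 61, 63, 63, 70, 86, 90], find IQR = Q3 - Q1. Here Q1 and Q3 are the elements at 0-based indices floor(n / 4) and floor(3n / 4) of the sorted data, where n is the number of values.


The data has n = 11 elements.
Q1 index = floor(11 / 4) = floor(2.75) = 2; Q3 index = floor(3 * 11 / 4) = floor(8.25) = 8
Q1 = element at index 2 = 11
Q3 = element at index 8 = 70
IQR = 70 - 11 = 59
Final answer: 59


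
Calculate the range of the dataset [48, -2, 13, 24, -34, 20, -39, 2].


Maximum value: 48
Minimum value: -39
Range = 48 - (-39) = 87
Final answer: 87


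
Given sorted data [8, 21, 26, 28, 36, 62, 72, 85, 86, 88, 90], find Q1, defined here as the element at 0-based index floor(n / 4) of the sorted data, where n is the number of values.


The list has n = 11 elements.
Q1 index = floor(11 / 4) = floor(2.75) = 2
Counting from index 0 in the sorted data, the element at index 2 is 26.
Final answer: 26


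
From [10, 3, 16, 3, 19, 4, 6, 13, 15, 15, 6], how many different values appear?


List all unique values:
Distinct values: [3, 4, 6, 10, 13, 15, 16, 19]
Count = 8
Final answer: 8


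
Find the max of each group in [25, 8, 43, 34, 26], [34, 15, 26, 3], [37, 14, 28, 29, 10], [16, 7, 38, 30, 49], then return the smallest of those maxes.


Find max of each group:
  Group 1: [25, 8, 43, 34, 26] -> max = 43
  Group 2: [34, 15, 26, 3] -> max = 34
  Group 3: [37, 14, 28, 29, 10] -> max = 37
  Group 4: [16, 7, 38, 30, 49] -> max = 49
Maxes: [43, 34, 37, 49]
Minimum of maxes = 34
Final answer: 34


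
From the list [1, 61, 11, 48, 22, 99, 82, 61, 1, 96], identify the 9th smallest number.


Sort ascending: [1, 1, 11, 22, 48, 61, 61, 82, 96, 99]
The 9th element (1-indexed) is at index 8.
Value = 96
Final answer: 96


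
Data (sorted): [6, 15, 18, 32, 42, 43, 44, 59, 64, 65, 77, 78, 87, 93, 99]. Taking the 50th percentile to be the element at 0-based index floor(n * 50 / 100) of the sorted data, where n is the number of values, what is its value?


The dataset has n = 15 elements.
Index = floor(15 * 50 / 100) = floor(750 / 100) = floor(7.5) = 7
Counting from index 0 in the sorted data, the element at index 7 is 59.
Final answer: 59


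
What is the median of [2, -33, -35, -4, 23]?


First, sort the list: [-35, -33, -4, 2, 23]
The list has 5 elements (odd count).
The middle index is 2 (0-based), and the element there is -4.
Final answer: -4


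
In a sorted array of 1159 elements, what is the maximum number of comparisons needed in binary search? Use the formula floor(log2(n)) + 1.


Binary search halves the search space each step.
Maximum comparisons = floor(log2(1159)) + 1
log2(1159) = 10.1787
floor(log2(1159)) = 10, so 10 + 1 = 11
Final answer: 11


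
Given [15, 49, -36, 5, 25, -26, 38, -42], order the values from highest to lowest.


Original list: [15, 49, -36, 5, 25, -26, 38, -42]
Repeatedly take the largest remaining element:
  Remaining [15, 49, -36, 5, 25, -26, 38, -42] -> largest is 49
  Remaining [15, -36, 5, 25, -26, 38, -42] -> largest is 38
  Remaining [15, -36, 5, 25, -26, -42] -> largest is 25
  Remaining [15, -36, 5, -26, -42] -> largest is 15
  Remaining [-36, 5, -26, -42] -> largest is 5
  Remaining [-36, -26, -42] -> largest is -26
  Remaining [-36, -42] -> largest is -36
  Remaining [-42] -> largest is -42
Collecting the picks in order gives the descending list.
Final answer: [49, 38, 25, 15, 5, -26, -36, -42]


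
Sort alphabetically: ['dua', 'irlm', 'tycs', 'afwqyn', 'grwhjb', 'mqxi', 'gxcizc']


Compare strings character by character (the first differing letter decides):
  'afwqyn' < 'dua' since 'a' < 'd' at position 1
  'dua' < 'grwhjb' since 'd' < 'g' at position 1
  'grwhjb' < 'gxcizc' since 'r' < 'x' at position 2
  'gxcizc' < 'irlm' since 'g' < 'i' at position 1
  'irlm' < 'mqxi' since 'i' < 'm' at position 1
  'mqxi' < 'tycs' since 'm' < 't' at position 1
Chaining these comparisons gives the alphabetical order.
Final answer: ['afwqyn', 'dua', 'grwhjb', 'gxcizc', 'irlm', 'mqxi', 'tycs']


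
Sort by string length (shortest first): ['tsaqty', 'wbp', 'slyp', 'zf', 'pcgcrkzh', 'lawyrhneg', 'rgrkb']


Compute lengths:
  'tsaqty' has length 6
  'wbp' has length 3
  'slyp' has length 4
  'zf' has length 2
  'pcgcrkzh' has length 8
  'lawyrhneg' has length 9
  'rgrkb' has length 5
Lengths in increasing order: 2 < 3 < 4 < 5 < 6 < 8 < 9
Listing the words in that order gives the answer.
Final answer: ['zf', 'wbp', 'slyp', 'rgrkb', 'tsaqty', 'pcgcrkzh', 'lawyrhneg']


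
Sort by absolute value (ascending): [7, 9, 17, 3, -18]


Compute absolute values:
  |7| = 7
  |9| = 9
  |17| = 17
  |3| = 3
  |-18| = 18
Absolute values in increasing order: 3 < 7 < 9 < 17 < 18
Listing the original numbers in that order gives the answer.
Final answer: [3, 7, 9, 17, -18]


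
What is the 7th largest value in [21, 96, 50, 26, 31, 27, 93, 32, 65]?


Sort descending: [96, 93, 65, 50, 32, 31, 27, 26, 21]
The 7th element (1-indexed) is at index 6.
Value = 27
Final answer: 27


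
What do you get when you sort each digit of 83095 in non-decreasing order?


The number 83095 has digits: 8, 3, 0, 9, 5
Sorted: 0, 3, 5, 8, 9
Joining the sorted digits gives the result.
Final answer: 03589


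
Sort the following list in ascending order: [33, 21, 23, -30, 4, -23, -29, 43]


Original list: [33, 21, 23, -30, 4, -23, -29, 43]
Repeatedly take the smallest remaining element:
  Remaining [33, 21, 23, -30, 4, -23, -29, 43] -> smallest is -30
  Remaining [33, 21, 23, 4, -23, -29, 43] -> smallest is -29
  Remaining [33, 21, 23, 4, -23, 43] -> smallest is -23
  Remaining [33, 21, 23, 4, 43] -> smallest is 4
  Remaining [33, 21, 23, 43] -> smallest is 21
  Remaining [33, 23, 43] -> smallest is 23
  Remaining [33, 43] -> smallest is 33
  Remaining [43] -> smallest is 43
Collecting the picks in order gives the sorted list.
Final answer: [-30, -29, -23, 4, 21, 23, 33, 43]


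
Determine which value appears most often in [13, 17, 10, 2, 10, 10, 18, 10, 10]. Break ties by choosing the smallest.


Count the frequency of each value:
  2 appears 1 time(s)
  10 appears 5 time(s)
  13 appears 1 time(s)
  17 appears 1 time(s)
  18 appears 1 time(s)
Maximum frequency is 5.
Only 10 reaches that frequency, so it is the mode.
Final answer: 10


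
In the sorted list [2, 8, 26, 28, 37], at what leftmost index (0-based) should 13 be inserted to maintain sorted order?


List is sorted: [2, 8, 26, 28, 37]
We need the leftmost position where 13 can be inserted, i.e. the first index whose element is >= 13 (or the end of the list if none is).
Binary search with low=0, high=5 (0-based indices):
  low=0, high=5, mid=2: a[2]=26 >= 13, so high = 2
  low=0, high=2, mid=1: a[1]=8 < 13, so low = 2
Now low = high = 2, so the insertion index is 2.
Final answer: 2


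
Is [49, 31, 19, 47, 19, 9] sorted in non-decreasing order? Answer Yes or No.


Check consecutive pairs:
  49 <= 31? False
  31 <= 19? False
  19 <= 47? True
  47 <= 19? False
  19 <= 9? False
4 consecutive pair(s) are out of order, so the list is not sorted.
Final answer: No


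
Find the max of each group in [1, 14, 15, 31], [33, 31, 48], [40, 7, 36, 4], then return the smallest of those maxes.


Find max of each group:
  Group 1: [1, 14, 15, 31] -> max = 31
  Group 2: [33, 31, 48] -> max = 48
  Group 3: [40, 7, 36, 4] -> max = 40
Maxes: [31, 48, 40]
Minimum of maxes = 31
Final answer: 31


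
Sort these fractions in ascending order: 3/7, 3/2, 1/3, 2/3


Convert to decimal for comparison:
  3/7 = 0.4286
  3/2 = 1.5
  1/3 = 0.3333
  2/3 = 0.6667
Decimals in increasing order: 0.3333 < 0.4286 < 0.6667 < 1.5
Writing each back as its fraction gives the sorted order.
Final answer: 1/3, 3/7, 2/3, 3/2


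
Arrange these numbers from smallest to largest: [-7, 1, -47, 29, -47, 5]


Original list: [-7, 1, -47, 29, -47, 5]
Repeatedly take the smallest remaining element:
  Remaining [-7, 1, -47, 29, -47, 5] -> smallest is -47
  Remaining [-7, 1, 29, -47, 5] -> smallest is -47
  Remaining [-7, 1, 29, 5] -> smallest is -7
  Remaining [1, 29, 5] -> smallest is 1
  Remaining [29, 5] -> smallest is 5
  Remaining [29] -> smallest is 29
Collecting the picks in order gives the sorted list.
Final answer: [-47, -47, -7, 1, 5, 29]


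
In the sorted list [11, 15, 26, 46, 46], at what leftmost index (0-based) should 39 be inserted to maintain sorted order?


List is sorted: [11, 15, 26, 46, 46]
We need the leftmost position where 39 can be inserted, i.e. the first index whose element is >= 39 (or the end of the list if none is).
Binary search with low=0, high=5 (0-based indices):
  low=0, high=5, mid=2: a[2]=26 < 39, so low = 3
  low=3, high=5, mid=4: a[4]=46 >= 39, so high = 4
  low=3, high=4, mid=3: a[3]=46 >= 39, so high = 3
Now low = high = 3, so the insertion index is 3.
Final answer: 3


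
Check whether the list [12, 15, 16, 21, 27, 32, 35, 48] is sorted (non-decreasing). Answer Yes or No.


Check consecutive pairs:
  12 <= 15? True
  15 <= 16? True
  16 <= 21? True
  21 <= 27? True
  27 <= 32? True
  32 <= 35? True
  35 <= 48? True
Every consecutive pair is in order, so the list is non-decreasing.
Final answer: Yes


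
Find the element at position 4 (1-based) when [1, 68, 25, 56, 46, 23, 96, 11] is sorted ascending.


Sort ascending: [1, 11, 23, 25, 46, 56, 68, 96]
The 4th element (1-indexed) is at index 3.
Value = 25
Final answer: 25


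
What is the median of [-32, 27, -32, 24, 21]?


First, sort the list: [-32, -32, 21, 24, 27]
The list has 5 elements (odd count).
The middle index is 2 (0-based), and the element there is 21.
Final answer: 21


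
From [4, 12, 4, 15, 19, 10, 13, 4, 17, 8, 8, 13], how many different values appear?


List all unique values:
Distinct values: [4, 8, 10, 12, 13, 15, 17, 19]
Count = 8
Final answer: 8


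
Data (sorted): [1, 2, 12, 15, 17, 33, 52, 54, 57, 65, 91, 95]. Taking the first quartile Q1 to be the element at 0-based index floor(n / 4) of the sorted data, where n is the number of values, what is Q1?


The list has n = 12 elements.
Q1 index = floor(12 / 4) = floor(3) = 3
Counting from index 0 in the sorted data, the element at index 3 is 15.
Final answer: 15


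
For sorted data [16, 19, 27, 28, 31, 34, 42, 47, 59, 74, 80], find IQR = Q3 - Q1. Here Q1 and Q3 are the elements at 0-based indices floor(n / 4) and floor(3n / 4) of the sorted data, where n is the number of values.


The data has n = 11 elements.
Q1 index = floor(11 / 4) = floor(2.75) = 2; Q3 index = floor(3 * 11 / 4) = floor(8.25) = 8
Q1 = element at index 2 = 27
Q3 = element at index 8 = 59
IQR = 59 - 27 = 32
Final answer: 32


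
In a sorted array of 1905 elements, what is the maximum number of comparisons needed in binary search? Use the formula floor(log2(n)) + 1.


Binary search halves the search space each step.
Maximum comparisons = floor(log2(1905)) + 1
log2(1905) = 10.8956
floor(log2(1905)) = 10, so 10 + 1 = 11
Final answer: 11


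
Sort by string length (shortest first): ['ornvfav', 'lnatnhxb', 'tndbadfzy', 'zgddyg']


Compute lengths:
  'ornvfav' has length 7
  'lnatnhxb' has length 8
  'tndbadfzy' has length 9
  'zgddyg' has length 6
Lengths in increasing order: 6 < 7 < 8 < 9
Listing the words in that order gives the answer.
Final answer: ['zgddyg', 'ornvfav', 'lnatnhxb', 'tndbadfzy']


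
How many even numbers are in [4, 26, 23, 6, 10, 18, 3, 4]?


Check each element:
  4 is even
  26 is even
  23 is odd
  6 is even
  10 is even
  18 is even
  3 is odd
  4 is even
Evens: [4, 26, 6, 10, 18, 4]
Count of evens = 6
Final answer: 6


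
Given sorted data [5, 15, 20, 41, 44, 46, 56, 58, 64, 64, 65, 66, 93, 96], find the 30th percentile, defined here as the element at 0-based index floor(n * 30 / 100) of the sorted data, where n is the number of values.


The dataset has n = 14 elements.
Index = floor(14 * 30 / 100) = floor(420 / 100) = floor(4.2) = 4
Counting from index 0 in the sorted data, the element at index 4 is 44.
Final answer: 44


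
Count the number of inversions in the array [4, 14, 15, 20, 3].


For each element, count the later elements that are smaller than it:
  4 (index 0): smaller elements after it = [3] -> 1
  14 (index 1): smaller elements after it = [3] -> 1
  15 (index 2): smaller elements after it = [3] -> 1
  20 (index 3): smaller elements after it = [3] -> 1
Total inversions = 1 + 1 + 1 + 1 = 4
Final answer: 4


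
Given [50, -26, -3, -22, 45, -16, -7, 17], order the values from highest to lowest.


Original list: [50, -26, -3, -22, 45, -16, -7, 17]
Repeatedly take the largest remaining element:
  Remaining [50, -26, -3, -22, 45, -16, -7, 17] -> largest is 50
  Remaining [-26, -3, -22, 45, -16, -7, 17] -> largest is 45
  Remaining [-26, -3, -22, -16, -7, 17] -> largest is 17
  Remaining [-26, -3, -22, -16, -7] -> largest is -3
  Remaining [-26, -22, -16, -7] -> largest is -7
  Remaining [-26, -22, -16] -> largest is -16
  Remaining [-26, -22] -> largest is -22
  Remaining [-26] -> largest is -26
Collecting the picks in order gives the descending list.
Final answer: [50, 45, 17, -3, -7, -16, -22, -26]


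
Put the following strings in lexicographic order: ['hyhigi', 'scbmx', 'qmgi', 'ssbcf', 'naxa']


Compare strings character by character (the first differing letter decides):
  'hyhigi' < 'naxa' since 'h' < 'n' at position 1
  'naxa' < 'qmgi' since 'n' < 'q' at position 1
  'qmgi' < 'scbmx' since 'q' < 's' at position 1
  'scbmx' < 'ssbcf' since 'c' < 's' at position 2
Chaining these comparisons gives the alphabetical order.
Final answer: ['hyhigi', 'naxa', 'qmgi', 'scbmx', 'ssbcf']


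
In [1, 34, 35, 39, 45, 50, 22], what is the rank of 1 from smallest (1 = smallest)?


Sort ascending: [1, 22, 34, 35, 39, 45, 50]
Find 1 in the sorted list.
1 is at position 1 (1-indexed).
Final answer: 1


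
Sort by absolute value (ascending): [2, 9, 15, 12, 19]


Compute absolute values:
  |2| = 2
  |9| = 9
  |15| = 15
  |12| = 12
  |19| = 19
Absolute values in increasing order: 2 < 9 < 12 < 15 < 19
Listing the original numbers in that order gives the answer.
Final answer: [2, 9, 12, 15, 19]


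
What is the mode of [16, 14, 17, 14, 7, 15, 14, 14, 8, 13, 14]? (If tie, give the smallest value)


Count the frequency of each value:
  7 appears 1 time(s)
  8 appears 1 time(s)
  13 appears 1 time(s)
  14 appears 5 time(s)
  15 appears 1 time(s)
  16 appears 1 time(s)
  17 appears 1 time(s)
Maximum frequency is 5.
Only 14 reaches that frequency, so it is the mode.
Final answer: 14


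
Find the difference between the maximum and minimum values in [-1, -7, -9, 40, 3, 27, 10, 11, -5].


Maximum value: 40
Minimum value: -9
Range = 40 - (-9) = 49
Final answer: 49


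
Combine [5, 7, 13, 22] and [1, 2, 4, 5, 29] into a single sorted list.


List A: [5, 7, 13, 22]
List B: [1, 2, 4, 5, 29]
Repeatedly compare the front elements and take the smaller:
  5 vs 1 -> take 1
  5 vs 2 -> take 2
  5 vs 4 -> take 4
  5 vs 5 -> take 5
  7 vs 5 -> take 5
  7 vs 29 -> take 7
  13 vs 29 -> take 13
  22 vs 29 -> take 22
  A is exhausted; append the rest of B: [29]
Final answer: [1, 2, 4, 5, 5, 7, 13, 22, 29]


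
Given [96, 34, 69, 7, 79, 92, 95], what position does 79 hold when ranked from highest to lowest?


Sort descending: [96, 95, 92, 79, 69, 34, 7]
Find 79 in the sorted list.
79 is at position 4.
Final answer: 4


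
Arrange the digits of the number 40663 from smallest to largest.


The number 40663 has digits: 4, 0, 6, 6, 3
Sorted: 0, 3, 4, 6, 6
Joining the sorted digits gives the result.
Final answer: 03466


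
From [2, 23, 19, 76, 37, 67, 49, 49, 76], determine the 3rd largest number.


Sort descending: [76, 76, 67, 49, 49, 37, 23, 19, 2]
The 3rd element (1-indexed) is at index 2.
Value = 67
Final answer: 67


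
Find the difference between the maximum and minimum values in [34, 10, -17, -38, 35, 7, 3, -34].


Maximum value: 35
Minimum value: -38
Range = 35 - (-38) = 73
Final answer: 73


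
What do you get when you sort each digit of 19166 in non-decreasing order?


The number 19166 has digits: 1, 9, 1, 6, 6
Sorted: 1, 1, 6, 6, 9
Joining the sorted digits gives the result.
Final answer: 11669


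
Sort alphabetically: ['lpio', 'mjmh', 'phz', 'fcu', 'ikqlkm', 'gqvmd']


Compare strings character by character (the first differing letter decides):
  'fcu' < 'gqvmd' since 'f' < 'g' at position 1
  'gqvmd' < 'ikqlkm' since 'g' < 'i' at position 1
  'ikqlkm' < 'lpio' since 'i' < 'l' at position 1
  'lpio' < 'mjmh' since 'l' < 'm' at position 1
  'mjmh' < 'phz' since 'm' < 'p' at position 1
Chaining these comparisons gives the alphabetical order.
Final answer: ['fcu', 'gqvmd', 'ikqlkm', 'lpio', 'mjmh', 'phz']


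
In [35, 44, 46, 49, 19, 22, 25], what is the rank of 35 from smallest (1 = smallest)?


Sort ascending: [19, 22, 25, 35, 44, 46, 49]
Find 35 in the sorted list.
35 is at position 4 (1-indexed).
Final answer: 4


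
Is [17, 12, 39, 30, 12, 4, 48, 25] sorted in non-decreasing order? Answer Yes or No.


Check consecutive pairs:
  17 <= 12? False
  12 <= 39? True
  39 <= 30? False
  30 <= 12? False
  12 <= 4? False
  4 <= 48? True
  48 <= 25? False
5 consecutive pair(s) are out of order, so the list is not sorted.
Final answer: No


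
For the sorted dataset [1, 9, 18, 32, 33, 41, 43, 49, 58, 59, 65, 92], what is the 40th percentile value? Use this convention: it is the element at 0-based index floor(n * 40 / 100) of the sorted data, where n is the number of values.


The dataset has n = 12 elements.
Index = floor(12 * 40 / 100) = floor(480 / 100) = floor(4.8) = 4
Counting from index 0 in the sorted data, the element at index 4 is 33.
Final answer: 33


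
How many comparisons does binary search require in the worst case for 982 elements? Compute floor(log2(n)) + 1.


Binary search halves the search space each step.
Maximum comparisons = floor(log2(982)) + 1
log2(982) = 9.9396
floor(log2(982)) = 9, so 9 + 1 = 10
Final answer: 10


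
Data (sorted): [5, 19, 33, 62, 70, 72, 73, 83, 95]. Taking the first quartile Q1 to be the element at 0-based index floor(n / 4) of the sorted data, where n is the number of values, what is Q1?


The list has n = 9 elements.
Q1 index = floor(9 / 4) = floor(2.25) = 2
Counting from index 0 in the sorted data, the element at index 2 is 33.
Final answer: 33


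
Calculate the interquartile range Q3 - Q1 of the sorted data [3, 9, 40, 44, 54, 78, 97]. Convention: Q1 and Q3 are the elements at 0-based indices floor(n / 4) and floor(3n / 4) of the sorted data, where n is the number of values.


The data has n = 7 elements.
Q1 index = floor(7 / 4) = floor(1.75) = 1; Q3 index = floor(3 * 7 / 4) = floor(5.25) = 5
Q1 = element at index 1 = 9
Q3 = element at index 5 = 78
IQR = 78 - 9 = 69
Final answer: 69


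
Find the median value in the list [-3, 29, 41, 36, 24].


First, sort the list: [-3, 24, 29, 36, 41]
The list has 5 elements (odd count).
The middle index is 2 (0-based), and the element there is 29.
Final answer: 29


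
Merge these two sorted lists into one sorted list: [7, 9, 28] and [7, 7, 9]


List A: [7, 9, 28]
List B: [7, 7, 9]
Repeatedly compare the front elements and take the smaller:
  7 vs 7 -> take 7
  9 vs 7 -> take 7
  9 vs 7 -> take 7
  9 vs 9 -> take 9
  28 vs 9 -> take 9
  B is exhausted; append the rest of A: [28]
Final answer: [7, 7, 7, 9, 9, 28]


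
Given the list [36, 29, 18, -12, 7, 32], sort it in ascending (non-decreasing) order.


Original list: [36, 29, 18, -12, 7, 32]
Repeatedly take the smallest remaining element:
  Remaining [36, 29, 18, -12, 7, 32] -> smallest is -12
  Remaining [36, 29, 18, 7, 32] -> smallest is 7
  Remaining [36, 29, 18, 32] -> smallest is 18
  Remaining [36, 29, 32] -> smallest is 29
  Remaining [36, 32] -> smallest is 32
  Remaining [36] -> smallest is 36
Collecting the picks in order gives the sorted list.
Final answer: [-12, 7, 18, 29, 32, 36]


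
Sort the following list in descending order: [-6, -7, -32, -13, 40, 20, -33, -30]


Original list: [-6, -7, -32, -13, 40, 20, -33, -30]
Repeatedly take the largest remaining element:
  Remaining [-6, -7, -32, -13, 40, 20, -33, -30] -> largest is 40
  Remaining [-6, -7, -32, -13, 20, -33, -30] -> largest is 20
  Remaining [-6, -7, -32, -13, -33, -30] -> largest is -6
  Remaining [-7, -32, -13, -33, -30] -> largest is -7
  Remaining [-32, -13, -33, -30] -> largest is -13
  Remaining [-32, -33, -30] -> largest is -30
  Remaining [-32, -33] -> largest is -32
  Remaining [-33] -> largest is -33
Collecting the picks in order gives the descending list.
Final answer: [40, 20, -6, -7, -13, -30, -32, -33]


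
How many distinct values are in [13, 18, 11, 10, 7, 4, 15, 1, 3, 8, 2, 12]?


List all unique values:
Distinct values: [1, 2, 3, 4, 7, 8, 10, 11, 12, 13, 15, 18]
Count = 12
Final answer: 12


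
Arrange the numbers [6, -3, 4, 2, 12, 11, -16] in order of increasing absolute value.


Compute absolute values:
  |6| = 6
  |-3| = 3
  |4| = 4
  |2| = 2
  |12| = 12
  |11| = 11
  |-16| = 16
Absolute values in increasing order: 2 < 3 < 4 < 6 < 11 < 12 < 16
Listing the original numbers in that order gives the answer.
Final answer: [2, -3, 4, 6, 11, 12, -16]


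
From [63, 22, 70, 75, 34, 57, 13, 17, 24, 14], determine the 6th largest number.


Sort descending: [75, 70, 63, 57, 34, 24, 22, 17, 14, 13]
The 6th element (1-indexed) is at index 5.
Value = 24
Final answer: 24


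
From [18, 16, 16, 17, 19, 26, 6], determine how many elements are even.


Check each element:
  18 is even
  16 is even
  16 is even
  17 is odd
  19 is odd
  26 is even
  6 is even
Evens: [18, 16, 16, 26, 6]
Count of evens = 5
Final answer: 5


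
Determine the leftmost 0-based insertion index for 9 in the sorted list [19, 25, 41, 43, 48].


List is sorted: [19, 25, 41, 43, 48]
We need the leftmost position where 9 can be inserted, i.e. the first index whose element is >= 9 (or the end of the list if none is).
Binary search with low=0, high=5 (0-based indices):
  low=0, high=5, mid=2: a[2]=41 >= 9, so high = 2
  low=0, high=2, mid=1: a[1]=25 >= 9, so high = 1
  low=0, high=1, mid=0: a[0]=19 >= 9, so high = 0
Now low = high = 0, so the insertion index is 0.
Final answer: 0


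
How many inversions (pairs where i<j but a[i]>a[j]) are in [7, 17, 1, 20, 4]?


For each element, count the later elements that are smaller than it:
  7 (index 0): smaller elements after it = [1, 4] -> 2
  17 (index 1): smaller elements after it = [1, 4] -> 2
  1 (index 2): smaller elements after it = [] -> 0
  20 (index 3): smaller elements after it = [4] -> 1
Total inversions = 2 + 2 + 0 + 1 = 5
Final answer: 5


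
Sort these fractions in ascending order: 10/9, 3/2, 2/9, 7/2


Convert to decimal for comparison:
  10/9 = 1.1111
  3/2 = 1.5
  2/9 = 0.2222
  7/2 = 3.5
Decimals in increasing order: 0.2222 < 1.1111 < 1.5 < 3.5
Writing each back as its fraction gives the sorted order.
Final answer: 2/9, 10/9, 3/2, 7/2


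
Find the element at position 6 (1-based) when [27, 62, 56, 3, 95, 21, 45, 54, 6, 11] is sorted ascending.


Sort ascending: [3, 6, 11, 21, 27, 45, 54, 56, 62, 95]
The 6th element (1-indexed) is at index 5.
Value = 45
Final answer: 45


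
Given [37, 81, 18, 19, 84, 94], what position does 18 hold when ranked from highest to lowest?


Sort descending: [94, 84, 81, 37, 19, 18]
Find 18 in the sorted list.
18 is at position 6.
Final answer: 6


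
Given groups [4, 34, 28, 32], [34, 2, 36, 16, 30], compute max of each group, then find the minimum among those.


Find max of each group:
  Group 1: [4, 34, 28, 32] -> max = 34
  Group 2: [34, 2, 36, 16, 30] -> max = 36
Maxes: [34, 36]
Minimum of maxes = 34
Final answer: 34


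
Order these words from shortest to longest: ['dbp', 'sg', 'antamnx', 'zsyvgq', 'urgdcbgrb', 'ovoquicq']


Compute lengths:
  'dbp' has length 3
  'sg' has length 2
  'antamnx' has length 7
  'zsyvgq' has length 6
  'urgdcbgrb' has length 9
  'ovoquicq' has length 8
Lengths in increasing order: 2 < 3 < 6 < 7 < 8 < 9
Listing the words in that order gives the answer.
Final answer: ['sg', 'dbp', 'zsyvgq', 'antamnx', 'ovoquicq', 'urgdcbgrb']


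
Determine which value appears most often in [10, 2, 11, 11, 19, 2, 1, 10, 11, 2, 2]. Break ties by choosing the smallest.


Count the frequency of each value:
  1 appears 1 time(s)
  2 appears 4 time(s)
  10 appears 2 time(s)
  11 appears 3 time(s)
  19 appears 1 time(s)
Maximum frequency is 4.
Only 2 reaches that frequency, so it is the mode.
Final answer: 2


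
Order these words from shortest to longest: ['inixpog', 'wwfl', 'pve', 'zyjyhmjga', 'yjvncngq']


Compute lengths:
  'inixpog' has length 7
  'wwfl' has length 4
  'pve' has length 3
  'zyjyhmjga' has length 9
  'yjvncngq' has length 8
Lengths in increasing order: 3 < 4 < 7 < 8 < 9
Listing the words in that order gives the answer.
Final answer: ['pve', 'wwfl', 'inixpog', 'yjvncngq', 'zyjyhmjga']


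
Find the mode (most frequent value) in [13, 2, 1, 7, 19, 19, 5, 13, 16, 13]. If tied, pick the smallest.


Count the frequency of each value:
  1 appears 1 time(s)
  2 appears 1 time(s)
  5 appears 1 time(s)
  7 appears 1 time(s)
  13 appears 3 time(s)
  16 appears 1 time(s)
  19 appears 2 time(s)
Maximum frequency is 3.
Only 13 reaches that frequency, so it is the mode.
Final answer: 13


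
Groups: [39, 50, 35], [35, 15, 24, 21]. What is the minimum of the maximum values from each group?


Find max of each group:
  Group 1: [39, 50, 35] -> max = 50
  Group 2: [35, 15, 24, 21] -> max = 35
Maxes: [50, 35]
Minimum of maxes = 35
Final answer: 35
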